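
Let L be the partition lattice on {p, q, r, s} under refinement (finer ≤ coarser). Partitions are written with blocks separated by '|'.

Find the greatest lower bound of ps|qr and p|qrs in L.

Common lower bounds of {ps|qr, p|qrs}: p|qr|s, p|q|r|s.
The greatest among these is p|qr|s.

p|qr|s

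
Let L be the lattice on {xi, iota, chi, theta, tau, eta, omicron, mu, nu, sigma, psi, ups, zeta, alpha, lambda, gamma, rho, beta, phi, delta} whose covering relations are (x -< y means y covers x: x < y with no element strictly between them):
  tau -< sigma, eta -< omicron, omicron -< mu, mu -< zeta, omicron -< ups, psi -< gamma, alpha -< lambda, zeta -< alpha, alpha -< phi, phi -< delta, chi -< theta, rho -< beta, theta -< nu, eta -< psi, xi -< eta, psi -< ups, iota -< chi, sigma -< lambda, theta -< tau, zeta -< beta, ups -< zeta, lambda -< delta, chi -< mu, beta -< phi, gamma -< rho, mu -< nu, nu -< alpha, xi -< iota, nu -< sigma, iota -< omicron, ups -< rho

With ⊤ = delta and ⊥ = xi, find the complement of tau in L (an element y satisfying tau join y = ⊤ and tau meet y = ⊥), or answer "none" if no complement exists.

gamma

Need y with tau ∨ y = delta and tau ∧ y = xi.
Checking each element gives: gamma.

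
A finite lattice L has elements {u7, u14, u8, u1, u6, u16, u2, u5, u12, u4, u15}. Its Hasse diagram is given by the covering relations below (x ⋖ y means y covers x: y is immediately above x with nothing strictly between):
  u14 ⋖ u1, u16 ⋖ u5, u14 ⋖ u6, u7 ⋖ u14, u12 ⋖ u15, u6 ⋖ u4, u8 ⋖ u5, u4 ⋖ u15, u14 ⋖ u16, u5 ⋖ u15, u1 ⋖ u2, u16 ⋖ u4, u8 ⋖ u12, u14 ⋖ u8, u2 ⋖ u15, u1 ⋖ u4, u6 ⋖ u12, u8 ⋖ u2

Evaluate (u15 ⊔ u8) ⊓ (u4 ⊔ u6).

u4

u15 ∨ u8 = u15
u4 ∨ u6 = u4
u15 ∧ u4 = u4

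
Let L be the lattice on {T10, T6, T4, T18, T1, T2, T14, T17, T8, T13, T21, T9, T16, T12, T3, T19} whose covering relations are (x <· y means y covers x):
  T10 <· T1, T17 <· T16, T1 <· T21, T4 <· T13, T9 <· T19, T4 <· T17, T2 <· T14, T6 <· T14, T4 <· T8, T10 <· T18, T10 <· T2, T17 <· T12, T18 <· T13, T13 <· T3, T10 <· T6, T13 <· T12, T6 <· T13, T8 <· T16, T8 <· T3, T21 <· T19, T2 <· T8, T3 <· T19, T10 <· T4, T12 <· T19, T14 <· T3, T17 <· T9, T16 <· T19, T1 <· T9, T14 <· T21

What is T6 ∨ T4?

T13

Common upper bounds of {T6, T4}: T12, T13, T19, T3.
The least among these is T13.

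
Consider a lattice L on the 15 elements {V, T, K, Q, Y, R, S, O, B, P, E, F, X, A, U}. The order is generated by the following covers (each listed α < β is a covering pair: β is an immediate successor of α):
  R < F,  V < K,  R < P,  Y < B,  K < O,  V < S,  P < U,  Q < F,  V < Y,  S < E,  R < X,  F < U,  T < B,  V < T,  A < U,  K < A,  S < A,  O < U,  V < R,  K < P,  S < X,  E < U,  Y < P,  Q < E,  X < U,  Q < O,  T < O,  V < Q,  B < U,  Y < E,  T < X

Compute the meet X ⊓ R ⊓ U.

R

Common lower bounds of {X, R, U}: R, V.
The greatest among these is R.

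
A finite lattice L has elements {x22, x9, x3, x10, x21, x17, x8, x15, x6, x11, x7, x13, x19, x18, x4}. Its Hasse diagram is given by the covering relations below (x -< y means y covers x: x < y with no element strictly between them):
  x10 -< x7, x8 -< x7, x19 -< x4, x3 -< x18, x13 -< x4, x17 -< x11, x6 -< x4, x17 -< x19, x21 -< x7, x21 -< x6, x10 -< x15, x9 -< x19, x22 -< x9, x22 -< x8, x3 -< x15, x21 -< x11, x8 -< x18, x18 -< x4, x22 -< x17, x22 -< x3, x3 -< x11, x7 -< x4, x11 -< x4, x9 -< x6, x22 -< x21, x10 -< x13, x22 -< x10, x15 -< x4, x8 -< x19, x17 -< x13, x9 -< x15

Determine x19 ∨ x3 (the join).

Common upper bounds of {x19, x3}: x4.
The least among these is x4.

x4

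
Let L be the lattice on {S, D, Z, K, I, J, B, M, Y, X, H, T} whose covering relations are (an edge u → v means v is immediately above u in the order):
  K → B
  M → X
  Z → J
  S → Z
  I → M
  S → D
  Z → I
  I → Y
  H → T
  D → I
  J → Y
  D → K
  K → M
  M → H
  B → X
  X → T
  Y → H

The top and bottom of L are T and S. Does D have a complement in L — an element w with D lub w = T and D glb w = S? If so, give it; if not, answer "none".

none

For every candidate w, either D ∨ w ≠ T or D ∧ w ≠ S; no complement exists.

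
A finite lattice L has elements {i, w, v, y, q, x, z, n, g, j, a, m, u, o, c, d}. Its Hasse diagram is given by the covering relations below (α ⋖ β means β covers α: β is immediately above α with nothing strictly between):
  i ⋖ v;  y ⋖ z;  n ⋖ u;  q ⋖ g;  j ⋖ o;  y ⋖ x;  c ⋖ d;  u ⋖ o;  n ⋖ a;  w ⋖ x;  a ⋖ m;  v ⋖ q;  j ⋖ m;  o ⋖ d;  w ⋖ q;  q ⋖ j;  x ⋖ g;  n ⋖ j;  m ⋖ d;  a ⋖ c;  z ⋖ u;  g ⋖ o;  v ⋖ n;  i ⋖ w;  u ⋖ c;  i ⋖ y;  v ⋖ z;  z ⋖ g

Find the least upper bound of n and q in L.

Common upper bounds of {n, q}: d, j, m, o.
The least among these is j.

j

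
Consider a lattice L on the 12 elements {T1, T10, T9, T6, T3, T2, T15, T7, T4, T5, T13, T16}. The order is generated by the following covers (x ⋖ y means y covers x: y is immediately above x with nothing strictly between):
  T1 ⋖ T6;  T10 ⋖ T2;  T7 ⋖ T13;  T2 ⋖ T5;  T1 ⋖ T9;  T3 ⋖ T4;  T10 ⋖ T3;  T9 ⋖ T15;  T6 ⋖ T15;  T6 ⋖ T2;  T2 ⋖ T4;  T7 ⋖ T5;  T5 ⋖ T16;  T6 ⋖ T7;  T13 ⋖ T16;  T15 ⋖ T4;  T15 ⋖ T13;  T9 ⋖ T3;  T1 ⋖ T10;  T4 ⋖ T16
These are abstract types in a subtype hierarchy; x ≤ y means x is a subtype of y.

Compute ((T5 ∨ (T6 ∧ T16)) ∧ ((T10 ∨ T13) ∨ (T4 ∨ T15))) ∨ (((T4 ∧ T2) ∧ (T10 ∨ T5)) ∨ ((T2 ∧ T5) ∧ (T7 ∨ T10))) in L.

T6 ∧ T16 = T6
T5 ∨ T6 = T5
T10 ∨ T13 = T16
T4 ∨ T15 = T4
T16 ∨ T4 = T16
T5 ∧ T16 = T5
T4 ∧ T2 = T2
T10 ∨ T5 = T5
T2 ∧ T5 = T2
T2 ∧ T5 = T2
T7 ∨ T10 = T5
T2 ∧ T5 = T2
T2 ∨ T2 = T2
T5 ∨ T2 = T5

T5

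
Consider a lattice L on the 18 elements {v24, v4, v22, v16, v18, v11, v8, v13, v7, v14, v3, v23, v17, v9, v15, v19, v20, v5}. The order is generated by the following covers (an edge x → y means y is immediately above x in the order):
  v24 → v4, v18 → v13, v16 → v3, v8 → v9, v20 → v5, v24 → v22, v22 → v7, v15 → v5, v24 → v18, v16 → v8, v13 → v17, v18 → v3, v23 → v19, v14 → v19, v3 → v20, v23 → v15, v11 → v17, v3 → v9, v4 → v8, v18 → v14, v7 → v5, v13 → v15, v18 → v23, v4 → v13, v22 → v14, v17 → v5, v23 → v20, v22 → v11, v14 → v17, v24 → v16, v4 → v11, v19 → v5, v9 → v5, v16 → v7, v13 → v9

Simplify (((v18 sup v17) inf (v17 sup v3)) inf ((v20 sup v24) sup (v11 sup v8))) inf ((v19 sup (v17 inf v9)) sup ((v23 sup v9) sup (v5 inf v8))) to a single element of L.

v17

v18 ∨ v17 = v17
v17 ∨ v3 = v5
v17 ∧ v5 = v17
v20 ∨ v24 = v20
v11 ∨ v8 = v5
v20 ∨ v5 = v5
v17 ∧ v5 = v17
v17 ∧ v9 = v13
v19 ∨ v13 = v5
v23 ∨ v9 = v5
v5 ∧ v8 = v8
v5 ∨ v8 = v5
v5 ∨ v5 = v5
v17 ∧ v5 = v17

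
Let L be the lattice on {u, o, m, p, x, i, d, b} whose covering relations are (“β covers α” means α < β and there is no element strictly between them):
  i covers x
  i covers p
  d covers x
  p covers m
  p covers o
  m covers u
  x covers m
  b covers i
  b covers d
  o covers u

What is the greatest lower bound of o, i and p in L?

o

Common lower bounds of {o, i, p}: o, u.
The greatest among these is o.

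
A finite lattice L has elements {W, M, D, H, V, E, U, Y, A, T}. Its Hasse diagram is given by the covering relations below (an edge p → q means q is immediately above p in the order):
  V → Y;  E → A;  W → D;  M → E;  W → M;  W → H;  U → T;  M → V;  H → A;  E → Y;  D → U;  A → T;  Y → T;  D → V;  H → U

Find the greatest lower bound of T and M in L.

M

Common lower bounds of {T, M}: M, W.
The greatest among these is M.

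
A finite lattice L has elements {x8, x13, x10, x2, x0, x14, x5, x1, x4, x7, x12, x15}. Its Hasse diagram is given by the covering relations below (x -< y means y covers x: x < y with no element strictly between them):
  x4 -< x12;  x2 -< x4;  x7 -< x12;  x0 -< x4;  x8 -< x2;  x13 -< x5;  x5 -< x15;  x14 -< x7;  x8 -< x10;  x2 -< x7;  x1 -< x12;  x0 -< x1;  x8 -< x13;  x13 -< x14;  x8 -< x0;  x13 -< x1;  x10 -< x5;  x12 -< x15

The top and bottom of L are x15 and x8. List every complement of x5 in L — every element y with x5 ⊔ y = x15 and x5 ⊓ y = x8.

Need y with x5 ∨ y = x15 and x5 ∧ y = x8.
Checking each element gives: x0, x2, x4.

x0, x2, x4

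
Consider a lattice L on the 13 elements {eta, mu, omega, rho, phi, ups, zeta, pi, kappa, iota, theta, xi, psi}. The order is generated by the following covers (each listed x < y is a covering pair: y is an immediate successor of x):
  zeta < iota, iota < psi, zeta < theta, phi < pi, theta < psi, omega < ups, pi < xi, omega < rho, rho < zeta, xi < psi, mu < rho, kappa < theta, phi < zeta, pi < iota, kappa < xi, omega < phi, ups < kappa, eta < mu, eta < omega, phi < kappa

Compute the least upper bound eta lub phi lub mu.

Common upper bounds of {eta, phi, mu}: iota, psi, theta, zeta.
The least among these is zeta.

zeta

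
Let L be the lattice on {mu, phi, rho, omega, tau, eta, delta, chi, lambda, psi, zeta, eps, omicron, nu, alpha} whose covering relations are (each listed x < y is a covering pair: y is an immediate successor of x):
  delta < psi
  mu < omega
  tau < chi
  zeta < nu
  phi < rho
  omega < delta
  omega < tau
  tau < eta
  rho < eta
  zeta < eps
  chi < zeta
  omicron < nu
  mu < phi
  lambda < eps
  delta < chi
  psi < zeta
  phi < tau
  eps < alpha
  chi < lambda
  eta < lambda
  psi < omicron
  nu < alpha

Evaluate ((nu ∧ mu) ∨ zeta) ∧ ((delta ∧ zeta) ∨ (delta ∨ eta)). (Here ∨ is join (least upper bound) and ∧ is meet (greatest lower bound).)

chi

nu ∧ mu = mu
mu ∨ zeta = zeta
delta ∧ zeta = delta
delta ∨ eta = lambda
delta ∨ lambda = lambda
zeta ∧ lambda = chi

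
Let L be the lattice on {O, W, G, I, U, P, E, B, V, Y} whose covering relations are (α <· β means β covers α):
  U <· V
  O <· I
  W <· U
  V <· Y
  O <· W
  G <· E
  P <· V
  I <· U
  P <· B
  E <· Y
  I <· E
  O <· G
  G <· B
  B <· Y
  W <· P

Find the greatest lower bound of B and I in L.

O

Common lower bounds of {B, I}: O.
The greatest among these is O.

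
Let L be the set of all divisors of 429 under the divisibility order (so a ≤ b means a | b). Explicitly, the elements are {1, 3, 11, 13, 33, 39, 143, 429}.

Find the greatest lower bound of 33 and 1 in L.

Common lower bounds of {33, 1}: 1.
The greatest among these is 1.

1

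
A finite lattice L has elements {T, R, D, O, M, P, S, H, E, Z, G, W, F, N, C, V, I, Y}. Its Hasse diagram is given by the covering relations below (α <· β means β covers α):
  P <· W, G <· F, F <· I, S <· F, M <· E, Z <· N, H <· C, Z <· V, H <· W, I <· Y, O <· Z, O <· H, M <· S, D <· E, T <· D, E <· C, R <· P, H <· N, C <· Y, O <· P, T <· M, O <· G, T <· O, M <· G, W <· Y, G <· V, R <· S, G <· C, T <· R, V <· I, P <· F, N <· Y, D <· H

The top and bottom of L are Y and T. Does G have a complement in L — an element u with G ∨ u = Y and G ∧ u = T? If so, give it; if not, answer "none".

none

For every candidate u, either G ∨ u ≠ Y or G ∧ u ≠ T; no complement exists.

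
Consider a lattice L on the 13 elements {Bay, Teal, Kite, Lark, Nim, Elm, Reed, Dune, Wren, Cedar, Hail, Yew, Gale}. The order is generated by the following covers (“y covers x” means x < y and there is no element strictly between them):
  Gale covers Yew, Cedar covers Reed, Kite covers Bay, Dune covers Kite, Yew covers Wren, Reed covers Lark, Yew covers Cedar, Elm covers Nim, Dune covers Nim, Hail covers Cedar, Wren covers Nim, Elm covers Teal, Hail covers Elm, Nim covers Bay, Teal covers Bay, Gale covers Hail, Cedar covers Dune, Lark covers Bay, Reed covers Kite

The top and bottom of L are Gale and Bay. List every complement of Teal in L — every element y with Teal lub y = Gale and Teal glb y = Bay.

Need y with Teal ∨ y = Gale and Teal ∧ y = Bay.
Checking each element gives: Wren, Yew.

Wren, Yew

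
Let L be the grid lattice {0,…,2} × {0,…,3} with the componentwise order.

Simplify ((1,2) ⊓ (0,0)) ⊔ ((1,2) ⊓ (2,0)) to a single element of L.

(1,2) ∧ (0,0) = (0,0)
(1,2) ∧ (2,0) = (1,0)
(0,0) ∨ (1,0) = (1,0)

(1,0)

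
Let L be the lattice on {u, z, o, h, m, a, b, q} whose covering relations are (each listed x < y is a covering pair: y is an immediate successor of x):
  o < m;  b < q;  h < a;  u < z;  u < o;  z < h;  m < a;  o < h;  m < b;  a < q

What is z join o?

Common upper bounds of {z, o}: a, h, q.
The least among these is h.

h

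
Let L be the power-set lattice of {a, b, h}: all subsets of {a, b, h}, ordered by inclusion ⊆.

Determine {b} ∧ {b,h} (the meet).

Common lower bounds of {{b}, {b,h}}: {b}, {}.
The greatest among these is {b}.

{b}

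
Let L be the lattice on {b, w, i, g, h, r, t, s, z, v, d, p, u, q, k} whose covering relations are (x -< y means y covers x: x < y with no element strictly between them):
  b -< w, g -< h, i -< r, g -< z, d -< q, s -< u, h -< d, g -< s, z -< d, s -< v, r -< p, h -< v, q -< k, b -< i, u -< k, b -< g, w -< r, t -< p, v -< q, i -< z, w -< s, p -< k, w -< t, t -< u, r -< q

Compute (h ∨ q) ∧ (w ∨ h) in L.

v

h ∨ q = q
w ∨ h = v
q ∧ v = v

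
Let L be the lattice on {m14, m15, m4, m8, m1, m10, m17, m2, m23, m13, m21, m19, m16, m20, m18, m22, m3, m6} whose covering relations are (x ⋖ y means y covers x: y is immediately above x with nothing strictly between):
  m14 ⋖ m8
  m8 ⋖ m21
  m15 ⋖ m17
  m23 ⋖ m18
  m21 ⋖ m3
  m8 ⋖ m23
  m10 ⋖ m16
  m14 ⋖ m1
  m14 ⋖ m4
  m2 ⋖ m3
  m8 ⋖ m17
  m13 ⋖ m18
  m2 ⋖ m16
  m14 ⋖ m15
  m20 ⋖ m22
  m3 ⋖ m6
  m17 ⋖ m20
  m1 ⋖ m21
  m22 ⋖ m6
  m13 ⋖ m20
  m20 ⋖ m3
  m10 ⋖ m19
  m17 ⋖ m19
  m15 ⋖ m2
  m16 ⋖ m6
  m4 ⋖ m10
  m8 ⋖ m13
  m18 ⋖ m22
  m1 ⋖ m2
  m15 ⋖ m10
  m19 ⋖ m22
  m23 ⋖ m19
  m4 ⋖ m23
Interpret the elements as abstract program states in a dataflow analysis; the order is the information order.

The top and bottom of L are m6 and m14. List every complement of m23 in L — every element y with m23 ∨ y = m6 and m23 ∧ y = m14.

m1, m2

Need y with m23 ∨ y = m6 and m23 ∧ y = m14.
Checking each element gives: m1, m2.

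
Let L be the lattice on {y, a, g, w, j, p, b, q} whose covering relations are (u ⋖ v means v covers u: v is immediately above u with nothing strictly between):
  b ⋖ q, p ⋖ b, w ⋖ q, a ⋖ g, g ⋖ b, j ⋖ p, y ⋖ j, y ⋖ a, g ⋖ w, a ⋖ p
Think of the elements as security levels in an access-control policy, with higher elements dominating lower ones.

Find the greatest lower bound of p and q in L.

p

Common lower bounds of {p, q}: a, j, p, y.
The greatest among these is p.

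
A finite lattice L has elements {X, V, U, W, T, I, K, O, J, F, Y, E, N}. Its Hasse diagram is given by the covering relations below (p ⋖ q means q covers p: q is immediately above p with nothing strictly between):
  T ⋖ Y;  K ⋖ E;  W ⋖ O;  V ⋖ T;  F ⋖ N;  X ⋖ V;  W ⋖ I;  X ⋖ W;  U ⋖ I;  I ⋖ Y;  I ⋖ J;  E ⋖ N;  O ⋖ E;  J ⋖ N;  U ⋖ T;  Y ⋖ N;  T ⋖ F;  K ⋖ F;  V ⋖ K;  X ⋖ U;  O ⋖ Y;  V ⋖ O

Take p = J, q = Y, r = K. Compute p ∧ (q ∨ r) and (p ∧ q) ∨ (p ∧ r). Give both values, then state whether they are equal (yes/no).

J; I; no

q ∨ r = N, so p ∧ (q ∨ r) = J ∧ N = J.
p ∧ q = I and p ∧ r = X, so (p ∧ q) ∨ (p ∧ r) = I ∨ X = I.
Equal: no.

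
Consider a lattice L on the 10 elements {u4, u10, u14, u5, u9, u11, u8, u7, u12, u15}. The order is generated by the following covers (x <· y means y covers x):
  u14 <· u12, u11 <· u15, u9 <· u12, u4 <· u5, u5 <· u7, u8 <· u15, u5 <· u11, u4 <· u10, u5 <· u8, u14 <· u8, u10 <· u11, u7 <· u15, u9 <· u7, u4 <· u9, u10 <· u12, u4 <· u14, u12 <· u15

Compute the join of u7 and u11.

u15

Common upper bounds of {u7, u11}: u15.
The least among these is u15.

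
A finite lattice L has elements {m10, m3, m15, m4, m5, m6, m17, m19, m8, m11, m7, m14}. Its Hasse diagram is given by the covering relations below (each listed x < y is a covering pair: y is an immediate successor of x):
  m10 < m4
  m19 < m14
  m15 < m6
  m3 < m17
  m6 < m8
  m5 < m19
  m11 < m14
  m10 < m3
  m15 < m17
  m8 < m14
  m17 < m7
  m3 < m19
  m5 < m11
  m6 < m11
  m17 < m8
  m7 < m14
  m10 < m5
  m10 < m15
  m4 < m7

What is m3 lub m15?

Common upper bounds of {m3, m15}: m14, m17, m7, m8.
The least among these is m17.

m17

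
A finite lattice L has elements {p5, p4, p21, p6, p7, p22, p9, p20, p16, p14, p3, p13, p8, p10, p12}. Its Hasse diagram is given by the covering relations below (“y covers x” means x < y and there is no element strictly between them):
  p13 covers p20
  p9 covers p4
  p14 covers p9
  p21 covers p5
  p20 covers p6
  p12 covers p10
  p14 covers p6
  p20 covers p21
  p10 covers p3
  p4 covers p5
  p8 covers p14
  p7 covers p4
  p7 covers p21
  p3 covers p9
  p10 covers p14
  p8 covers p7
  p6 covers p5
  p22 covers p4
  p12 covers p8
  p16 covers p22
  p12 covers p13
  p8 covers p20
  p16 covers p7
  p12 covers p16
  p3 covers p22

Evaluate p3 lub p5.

p3 ∨ p5 = p3

p3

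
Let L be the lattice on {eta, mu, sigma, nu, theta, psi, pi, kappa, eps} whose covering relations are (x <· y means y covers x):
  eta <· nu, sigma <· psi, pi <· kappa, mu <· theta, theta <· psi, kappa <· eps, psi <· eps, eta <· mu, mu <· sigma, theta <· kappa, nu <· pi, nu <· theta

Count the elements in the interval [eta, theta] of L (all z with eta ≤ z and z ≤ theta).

The interval [eta, theta] = {eta, mu, nu, theta}, which has 4 elements.

4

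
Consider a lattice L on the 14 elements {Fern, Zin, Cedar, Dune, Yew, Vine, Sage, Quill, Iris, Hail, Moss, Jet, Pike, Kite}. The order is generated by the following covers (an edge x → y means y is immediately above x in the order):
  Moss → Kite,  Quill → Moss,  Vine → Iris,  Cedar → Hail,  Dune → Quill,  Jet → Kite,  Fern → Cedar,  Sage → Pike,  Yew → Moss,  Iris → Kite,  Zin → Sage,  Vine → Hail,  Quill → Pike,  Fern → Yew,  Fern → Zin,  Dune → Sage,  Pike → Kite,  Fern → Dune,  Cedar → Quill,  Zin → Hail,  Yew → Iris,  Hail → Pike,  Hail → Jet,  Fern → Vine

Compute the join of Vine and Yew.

Common upper bounds of {Vine, Yew}: Iris, Kite.
The least among these is Iris.

Iris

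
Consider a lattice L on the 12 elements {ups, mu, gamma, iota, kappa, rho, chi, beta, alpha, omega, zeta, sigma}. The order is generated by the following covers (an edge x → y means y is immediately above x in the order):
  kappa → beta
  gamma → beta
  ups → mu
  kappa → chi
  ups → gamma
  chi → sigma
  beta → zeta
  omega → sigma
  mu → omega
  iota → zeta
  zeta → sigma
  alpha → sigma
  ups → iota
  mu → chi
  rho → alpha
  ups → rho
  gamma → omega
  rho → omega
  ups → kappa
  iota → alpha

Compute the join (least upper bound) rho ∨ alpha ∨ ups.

Common upper bounds of {rho, alpha, ups}: alpha, sigma.
The least among these is alpha.

alpha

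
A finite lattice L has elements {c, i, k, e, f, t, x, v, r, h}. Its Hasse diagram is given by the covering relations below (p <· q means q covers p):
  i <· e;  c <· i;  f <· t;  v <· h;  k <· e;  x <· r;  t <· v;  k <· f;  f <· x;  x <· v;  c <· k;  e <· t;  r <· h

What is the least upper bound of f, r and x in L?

Common upper bounds of {f, r, x}: h, r.
The least among these is r.

r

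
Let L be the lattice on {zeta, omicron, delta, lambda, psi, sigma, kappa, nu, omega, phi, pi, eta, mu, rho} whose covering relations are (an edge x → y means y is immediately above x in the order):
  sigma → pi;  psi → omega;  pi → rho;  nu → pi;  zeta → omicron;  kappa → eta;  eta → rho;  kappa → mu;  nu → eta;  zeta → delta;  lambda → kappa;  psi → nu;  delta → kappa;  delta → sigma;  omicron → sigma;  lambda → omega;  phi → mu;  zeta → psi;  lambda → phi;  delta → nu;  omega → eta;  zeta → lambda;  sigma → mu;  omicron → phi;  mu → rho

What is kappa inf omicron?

Common lower bounds of {kappa, omicron}: zeta.
The greatest among these is zeta.

zeta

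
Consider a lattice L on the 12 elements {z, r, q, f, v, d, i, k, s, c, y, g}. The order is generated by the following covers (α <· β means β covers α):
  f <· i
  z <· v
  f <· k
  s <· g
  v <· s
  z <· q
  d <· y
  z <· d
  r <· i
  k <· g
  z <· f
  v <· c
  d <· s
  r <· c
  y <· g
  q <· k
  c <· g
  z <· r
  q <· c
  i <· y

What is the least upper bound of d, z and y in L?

Common upper bounds of {d, z, y}: g, y.
The least among these is y.

y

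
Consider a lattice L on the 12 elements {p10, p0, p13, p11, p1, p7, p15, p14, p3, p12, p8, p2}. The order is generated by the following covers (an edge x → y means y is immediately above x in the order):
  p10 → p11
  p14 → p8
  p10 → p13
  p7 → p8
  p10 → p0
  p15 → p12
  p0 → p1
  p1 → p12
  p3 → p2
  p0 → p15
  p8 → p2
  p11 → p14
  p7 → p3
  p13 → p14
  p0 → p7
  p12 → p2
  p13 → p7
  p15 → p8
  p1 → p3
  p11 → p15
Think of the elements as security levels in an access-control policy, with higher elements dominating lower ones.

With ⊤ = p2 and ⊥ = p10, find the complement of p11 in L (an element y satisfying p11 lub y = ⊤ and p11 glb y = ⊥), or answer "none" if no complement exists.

p3

Need y with p11 ∨ y = p2 and p11 ∧ y = p10.
Checking each element gives: p3.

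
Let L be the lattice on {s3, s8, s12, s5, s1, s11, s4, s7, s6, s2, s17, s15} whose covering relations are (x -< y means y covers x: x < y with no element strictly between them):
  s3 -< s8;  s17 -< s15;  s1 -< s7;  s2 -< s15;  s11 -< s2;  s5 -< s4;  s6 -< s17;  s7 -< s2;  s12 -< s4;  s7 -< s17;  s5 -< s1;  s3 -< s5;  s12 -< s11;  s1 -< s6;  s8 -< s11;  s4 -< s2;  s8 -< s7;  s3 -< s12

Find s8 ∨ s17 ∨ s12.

Common upper bounds of {s8, s17, s12}: s15.
The least among these is s15.

s15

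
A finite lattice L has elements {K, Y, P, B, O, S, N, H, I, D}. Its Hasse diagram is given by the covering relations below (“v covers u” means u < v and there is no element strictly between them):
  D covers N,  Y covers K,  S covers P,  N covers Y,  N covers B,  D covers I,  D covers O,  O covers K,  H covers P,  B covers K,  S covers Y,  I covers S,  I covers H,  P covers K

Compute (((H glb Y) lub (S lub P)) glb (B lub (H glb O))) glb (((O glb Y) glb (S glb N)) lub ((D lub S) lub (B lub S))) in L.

K

H ∧ Y = K
S ∨ P = S
K ∨ S = S
H ∧ O = K
B ∨ K = B
S ∧ B = K
O ∧ Y = K
S ∧ N = Y
K ∧ Y = K
D ∨ S = D
B ∨ S = D
D ∨ D = D
K ∨ D = D
K ∧ D = K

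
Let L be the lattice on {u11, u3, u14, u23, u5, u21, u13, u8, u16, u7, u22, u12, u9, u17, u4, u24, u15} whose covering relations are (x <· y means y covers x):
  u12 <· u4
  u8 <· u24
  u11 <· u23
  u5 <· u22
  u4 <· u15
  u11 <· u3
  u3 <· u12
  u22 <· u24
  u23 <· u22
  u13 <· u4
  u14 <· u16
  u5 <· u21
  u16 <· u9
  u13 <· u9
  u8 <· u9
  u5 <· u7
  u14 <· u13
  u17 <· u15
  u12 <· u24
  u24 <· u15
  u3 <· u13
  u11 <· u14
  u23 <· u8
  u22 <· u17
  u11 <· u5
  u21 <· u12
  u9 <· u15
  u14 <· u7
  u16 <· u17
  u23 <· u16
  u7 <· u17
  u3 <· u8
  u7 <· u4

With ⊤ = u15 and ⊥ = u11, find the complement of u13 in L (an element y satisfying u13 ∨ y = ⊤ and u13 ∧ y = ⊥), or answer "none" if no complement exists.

u22

Need y with u13 ∨ y = u15 and u13 ∧ y = u11.
Checking each element gives: u22.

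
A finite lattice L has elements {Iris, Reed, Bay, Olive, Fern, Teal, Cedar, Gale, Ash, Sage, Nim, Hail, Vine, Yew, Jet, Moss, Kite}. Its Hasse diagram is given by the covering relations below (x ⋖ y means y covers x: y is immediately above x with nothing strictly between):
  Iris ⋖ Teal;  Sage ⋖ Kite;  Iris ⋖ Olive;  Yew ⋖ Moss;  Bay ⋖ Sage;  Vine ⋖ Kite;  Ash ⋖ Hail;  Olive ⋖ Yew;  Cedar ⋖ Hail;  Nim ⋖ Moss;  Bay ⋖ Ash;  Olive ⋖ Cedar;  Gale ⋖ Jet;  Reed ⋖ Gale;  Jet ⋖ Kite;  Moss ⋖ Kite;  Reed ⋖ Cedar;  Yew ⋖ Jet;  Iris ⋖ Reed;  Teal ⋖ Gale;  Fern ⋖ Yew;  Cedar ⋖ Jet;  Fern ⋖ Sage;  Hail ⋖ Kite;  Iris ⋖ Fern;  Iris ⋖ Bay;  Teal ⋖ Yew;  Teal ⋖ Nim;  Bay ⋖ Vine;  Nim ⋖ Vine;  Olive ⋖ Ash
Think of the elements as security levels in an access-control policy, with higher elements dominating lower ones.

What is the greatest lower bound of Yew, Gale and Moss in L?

Teal

Common lower bounds of {Yew, Gale, Moss}: Iris, Teal.
The greatest among these is Teal.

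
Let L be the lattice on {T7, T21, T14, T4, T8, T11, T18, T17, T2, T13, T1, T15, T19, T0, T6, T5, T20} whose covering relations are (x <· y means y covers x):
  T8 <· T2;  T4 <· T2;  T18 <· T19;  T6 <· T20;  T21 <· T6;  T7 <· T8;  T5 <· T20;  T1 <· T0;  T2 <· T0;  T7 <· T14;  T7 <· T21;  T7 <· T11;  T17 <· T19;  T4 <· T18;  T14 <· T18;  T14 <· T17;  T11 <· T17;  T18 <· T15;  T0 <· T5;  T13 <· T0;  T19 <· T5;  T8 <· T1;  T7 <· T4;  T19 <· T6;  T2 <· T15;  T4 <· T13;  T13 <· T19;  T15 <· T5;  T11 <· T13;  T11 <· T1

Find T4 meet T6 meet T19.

Common lower bounds of {T4, T6, T19}: T4, T7.
The greatest among these is T4.

T4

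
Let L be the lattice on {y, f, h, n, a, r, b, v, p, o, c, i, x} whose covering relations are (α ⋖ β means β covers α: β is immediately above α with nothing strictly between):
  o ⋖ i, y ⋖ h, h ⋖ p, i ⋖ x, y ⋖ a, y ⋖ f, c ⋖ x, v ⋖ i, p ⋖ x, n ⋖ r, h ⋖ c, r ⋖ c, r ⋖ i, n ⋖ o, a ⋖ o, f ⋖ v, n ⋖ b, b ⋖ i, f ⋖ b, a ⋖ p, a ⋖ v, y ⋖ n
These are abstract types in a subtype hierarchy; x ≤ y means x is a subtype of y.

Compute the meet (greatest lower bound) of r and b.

Common lower bounds of {r, b}: n, y.
The greatest among these is n.

n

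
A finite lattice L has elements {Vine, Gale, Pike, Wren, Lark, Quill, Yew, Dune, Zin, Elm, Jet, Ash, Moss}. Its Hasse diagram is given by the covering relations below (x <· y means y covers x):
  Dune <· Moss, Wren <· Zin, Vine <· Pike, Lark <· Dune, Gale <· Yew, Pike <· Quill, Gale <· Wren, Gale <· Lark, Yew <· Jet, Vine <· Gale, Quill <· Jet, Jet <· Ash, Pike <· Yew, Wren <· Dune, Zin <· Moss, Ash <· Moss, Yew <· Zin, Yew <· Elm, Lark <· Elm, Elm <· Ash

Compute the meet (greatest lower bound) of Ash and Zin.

Yew

Common lower bounds of {Ash, Zin}: Gale, Pike, Vine, Yew.
The greatest among these is Yew.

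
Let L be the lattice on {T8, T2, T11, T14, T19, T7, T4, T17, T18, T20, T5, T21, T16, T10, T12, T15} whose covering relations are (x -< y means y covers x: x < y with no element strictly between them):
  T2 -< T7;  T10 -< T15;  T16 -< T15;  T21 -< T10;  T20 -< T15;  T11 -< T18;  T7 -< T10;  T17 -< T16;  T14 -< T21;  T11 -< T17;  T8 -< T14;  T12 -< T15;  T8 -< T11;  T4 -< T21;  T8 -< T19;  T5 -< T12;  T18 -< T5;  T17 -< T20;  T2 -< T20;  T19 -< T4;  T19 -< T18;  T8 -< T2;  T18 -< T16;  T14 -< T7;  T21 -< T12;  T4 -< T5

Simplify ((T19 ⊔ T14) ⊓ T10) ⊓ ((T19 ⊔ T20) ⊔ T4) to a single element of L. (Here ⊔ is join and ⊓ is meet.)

T21

T19 ∨ T14 = T21
T21 ∧ T10 = T21
T19 ∨ T20 = T15
T15 ∨ T4 = T15
T21 ∧ T15 = T21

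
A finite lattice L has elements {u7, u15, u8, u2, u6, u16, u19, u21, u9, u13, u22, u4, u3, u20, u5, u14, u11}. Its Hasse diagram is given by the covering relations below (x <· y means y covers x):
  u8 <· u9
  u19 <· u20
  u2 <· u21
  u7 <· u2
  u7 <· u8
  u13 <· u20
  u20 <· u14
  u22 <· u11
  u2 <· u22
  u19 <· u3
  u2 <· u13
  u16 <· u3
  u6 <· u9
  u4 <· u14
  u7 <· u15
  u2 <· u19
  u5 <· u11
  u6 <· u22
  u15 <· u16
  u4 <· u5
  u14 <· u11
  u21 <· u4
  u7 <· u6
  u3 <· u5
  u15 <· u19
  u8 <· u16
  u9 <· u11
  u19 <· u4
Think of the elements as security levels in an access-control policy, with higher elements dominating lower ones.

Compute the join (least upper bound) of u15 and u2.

Common upper bounds of {u15, u2}: u11, u14, u19, u20, u3, u4, u5.
The least among these is u19.

u19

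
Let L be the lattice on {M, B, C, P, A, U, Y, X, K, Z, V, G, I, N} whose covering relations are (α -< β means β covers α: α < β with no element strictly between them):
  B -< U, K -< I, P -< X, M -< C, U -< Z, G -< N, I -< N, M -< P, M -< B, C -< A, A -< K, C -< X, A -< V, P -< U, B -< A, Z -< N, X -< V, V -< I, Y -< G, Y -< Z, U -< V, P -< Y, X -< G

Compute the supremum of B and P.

Common upper bounds of {B, P}: I, N, U, V, Z.
The least among these is U.

U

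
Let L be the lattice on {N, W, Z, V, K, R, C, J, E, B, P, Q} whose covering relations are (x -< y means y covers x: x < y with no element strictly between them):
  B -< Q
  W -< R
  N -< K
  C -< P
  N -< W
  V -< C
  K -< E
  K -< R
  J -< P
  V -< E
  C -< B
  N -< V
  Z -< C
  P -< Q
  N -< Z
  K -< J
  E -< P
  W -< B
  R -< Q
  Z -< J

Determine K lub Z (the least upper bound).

Common upper bounds of {K, Z}: J, P, Q.
The least among these is J.

J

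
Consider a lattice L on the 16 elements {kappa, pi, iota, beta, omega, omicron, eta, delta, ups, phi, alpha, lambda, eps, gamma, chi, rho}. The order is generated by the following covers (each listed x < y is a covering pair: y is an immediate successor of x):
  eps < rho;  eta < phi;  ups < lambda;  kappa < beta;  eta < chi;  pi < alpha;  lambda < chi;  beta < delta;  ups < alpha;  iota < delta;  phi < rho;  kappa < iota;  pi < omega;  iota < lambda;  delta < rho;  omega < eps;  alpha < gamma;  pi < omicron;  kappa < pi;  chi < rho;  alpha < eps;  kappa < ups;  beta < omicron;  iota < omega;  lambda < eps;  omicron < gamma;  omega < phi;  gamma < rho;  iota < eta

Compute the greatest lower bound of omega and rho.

omega

Common lower bounds of {omega, rho}: iota, kappa, omega, pi.
The greatest among these is omega.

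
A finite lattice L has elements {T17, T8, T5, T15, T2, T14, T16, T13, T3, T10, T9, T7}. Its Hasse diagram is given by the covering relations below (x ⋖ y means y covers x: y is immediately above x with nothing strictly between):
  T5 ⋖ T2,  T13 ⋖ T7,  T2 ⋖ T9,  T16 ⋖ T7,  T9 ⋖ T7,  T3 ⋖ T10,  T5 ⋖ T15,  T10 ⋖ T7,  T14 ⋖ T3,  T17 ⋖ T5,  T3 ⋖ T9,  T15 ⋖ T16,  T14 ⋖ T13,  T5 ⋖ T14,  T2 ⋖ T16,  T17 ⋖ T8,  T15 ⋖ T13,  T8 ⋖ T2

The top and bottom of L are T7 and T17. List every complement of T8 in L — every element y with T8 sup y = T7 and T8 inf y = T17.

Need y with T8 ∨ y = T7 and T8 ∧ y = T17.
Checking each element gives: T10, T13.

T10, T13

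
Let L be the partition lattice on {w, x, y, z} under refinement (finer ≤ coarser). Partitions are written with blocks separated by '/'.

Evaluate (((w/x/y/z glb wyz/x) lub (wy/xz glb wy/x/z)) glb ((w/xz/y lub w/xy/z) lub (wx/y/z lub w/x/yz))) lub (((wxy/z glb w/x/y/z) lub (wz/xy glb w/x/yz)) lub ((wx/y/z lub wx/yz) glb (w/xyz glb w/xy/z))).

w/x/y/z ∧ wyz/x = w/x/y/z
wy/xz ∧ wy/x/z = wy/x/z
w/x/y/z ∨ wy/x/z = wy/x/z
w/xz/y ∨ w/xy/z = w/xyz
wx/y/z ∨ w/x/yz = wx/yz
w/xyz ∨ wx/yz = wxyz
wy/x/z ∧ wxyz = wy/x/z
wxy/z ∧ w/x/y/z = w/x/y/z
wz/xy ∧ w/x/yz = w/x/y/z
w/x/y/z ∨ w/x/y/z = w/x/y/z
wx/y/z ∨ wx/yz = wx/yz
w/xyz ∧ w/xy/z = w/xy/z
wx/yz ∧ w/xy/z = w/x/y/z
w/x/y/z ∨ w/x/y/z = w/x/y/z
wy/x/z ∨ w/x/y/z = wy/x/z

wy/x/z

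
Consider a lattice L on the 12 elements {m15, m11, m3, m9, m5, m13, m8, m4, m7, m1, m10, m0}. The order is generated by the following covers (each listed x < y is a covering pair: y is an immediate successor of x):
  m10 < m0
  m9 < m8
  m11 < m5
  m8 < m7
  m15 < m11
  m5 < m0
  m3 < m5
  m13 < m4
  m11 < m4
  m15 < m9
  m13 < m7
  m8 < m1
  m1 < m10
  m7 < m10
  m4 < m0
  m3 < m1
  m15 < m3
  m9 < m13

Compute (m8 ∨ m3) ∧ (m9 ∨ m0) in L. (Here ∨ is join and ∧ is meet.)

m8 ∨ m3 = m1
m9 ∨ m0 = m0
m1 ∧ m0 = m1

m1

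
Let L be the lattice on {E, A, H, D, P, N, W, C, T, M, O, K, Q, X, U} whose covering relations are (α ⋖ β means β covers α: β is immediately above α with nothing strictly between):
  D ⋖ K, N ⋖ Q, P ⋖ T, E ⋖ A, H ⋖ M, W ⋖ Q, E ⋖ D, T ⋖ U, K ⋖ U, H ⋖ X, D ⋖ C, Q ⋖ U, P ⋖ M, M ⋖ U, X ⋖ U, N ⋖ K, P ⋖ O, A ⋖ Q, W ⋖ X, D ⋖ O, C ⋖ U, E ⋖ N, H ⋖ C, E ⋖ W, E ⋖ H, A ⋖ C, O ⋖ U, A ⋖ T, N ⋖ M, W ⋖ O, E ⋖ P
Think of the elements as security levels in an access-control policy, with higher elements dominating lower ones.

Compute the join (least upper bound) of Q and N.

Common upper bounds of {Q, N}: Q, U.
The least among these is Q.

Q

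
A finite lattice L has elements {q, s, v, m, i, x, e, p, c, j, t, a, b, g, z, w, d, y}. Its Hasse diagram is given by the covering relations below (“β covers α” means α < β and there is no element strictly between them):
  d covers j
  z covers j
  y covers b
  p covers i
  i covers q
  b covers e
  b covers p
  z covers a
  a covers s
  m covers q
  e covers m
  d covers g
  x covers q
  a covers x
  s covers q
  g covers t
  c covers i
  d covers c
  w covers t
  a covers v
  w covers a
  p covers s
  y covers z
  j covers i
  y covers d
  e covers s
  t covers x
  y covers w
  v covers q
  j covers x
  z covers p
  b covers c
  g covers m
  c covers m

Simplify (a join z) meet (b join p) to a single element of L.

p

a ∨ z = z
b ∨ p = b
z ∧ b = p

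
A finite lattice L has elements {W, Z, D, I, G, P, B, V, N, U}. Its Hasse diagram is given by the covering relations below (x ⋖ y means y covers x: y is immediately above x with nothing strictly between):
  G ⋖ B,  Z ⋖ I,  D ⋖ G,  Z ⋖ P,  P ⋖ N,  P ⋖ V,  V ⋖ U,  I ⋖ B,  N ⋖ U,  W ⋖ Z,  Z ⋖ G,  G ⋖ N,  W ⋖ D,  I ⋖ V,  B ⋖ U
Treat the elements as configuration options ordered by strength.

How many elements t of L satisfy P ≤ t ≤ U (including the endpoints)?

The interval [P, U] = {N, P, U, V}, which has 4 elements.

4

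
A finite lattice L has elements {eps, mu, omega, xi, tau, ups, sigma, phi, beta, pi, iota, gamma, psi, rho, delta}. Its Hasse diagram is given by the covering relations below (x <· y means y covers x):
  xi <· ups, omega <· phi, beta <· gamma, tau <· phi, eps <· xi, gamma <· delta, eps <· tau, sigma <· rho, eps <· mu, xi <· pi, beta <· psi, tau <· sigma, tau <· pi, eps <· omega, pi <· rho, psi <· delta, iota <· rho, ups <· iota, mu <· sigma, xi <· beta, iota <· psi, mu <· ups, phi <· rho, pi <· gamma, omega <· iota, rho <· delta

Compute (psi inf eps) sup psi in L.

psi ∧ eps = eps
eps ∨ psi = psi

psi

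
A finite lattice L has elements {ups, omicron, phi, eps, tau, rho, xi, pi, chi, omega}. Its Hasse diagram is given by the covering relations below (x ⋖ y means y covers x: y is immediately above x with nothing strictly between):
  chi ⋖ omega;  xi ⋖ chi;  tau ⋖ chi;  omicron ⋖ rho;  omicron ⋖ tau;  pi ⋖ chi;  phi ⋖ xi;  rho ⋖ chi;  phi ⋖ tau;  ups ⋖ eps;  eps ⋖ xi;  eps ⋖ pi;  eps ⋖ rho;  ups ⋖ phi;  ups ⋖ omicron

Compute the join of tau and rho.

Common upper bounds of {tau, rho}: chi, omega.
The least among these is chi.

chi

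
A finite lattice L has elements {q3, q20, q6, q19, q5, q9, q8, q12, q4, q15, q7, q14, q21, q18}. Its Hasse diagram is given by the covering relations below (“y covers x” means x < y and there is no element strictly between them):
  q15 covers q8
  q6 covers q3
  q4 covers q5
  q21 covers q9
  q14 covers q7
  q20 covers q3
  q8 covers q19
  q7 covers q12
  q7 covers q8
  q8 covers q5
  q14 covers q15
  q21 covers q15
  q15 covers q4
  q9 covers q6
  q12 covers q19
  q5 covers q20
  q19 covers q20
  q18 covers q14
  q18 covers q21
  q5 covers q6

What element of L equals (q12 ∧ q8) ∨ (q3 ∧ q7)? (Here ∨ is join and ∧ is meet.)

q19

q12 ∧ q8 = q19
q3 ∧ q7 = q3
q19 ∨ q3 = q19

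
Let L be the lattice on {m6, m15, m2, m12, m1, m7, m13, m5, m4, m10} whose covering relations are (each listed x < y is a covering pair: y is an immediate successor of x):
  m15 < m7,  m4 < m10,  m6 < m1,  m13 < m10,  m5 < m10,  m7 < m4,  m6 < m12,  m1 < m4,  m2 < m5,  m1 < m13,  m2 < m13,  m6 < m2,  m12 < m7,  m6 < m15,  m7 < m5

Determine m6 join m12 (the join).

Common upper bounds of {m6, m12}: m10, m12, m4, m5, m7.
The least among these is m12.

m12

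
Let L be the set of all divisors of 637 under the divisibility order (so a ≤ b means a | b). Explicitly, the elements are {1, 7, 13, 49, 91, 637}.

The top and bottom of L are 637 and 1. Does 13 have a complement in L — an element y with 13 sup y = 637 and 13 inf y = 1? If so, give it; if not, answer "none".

Need y with 13 ∨ y = 637 and 13 ∧ y = 1.
Checking each element gives: 49.

49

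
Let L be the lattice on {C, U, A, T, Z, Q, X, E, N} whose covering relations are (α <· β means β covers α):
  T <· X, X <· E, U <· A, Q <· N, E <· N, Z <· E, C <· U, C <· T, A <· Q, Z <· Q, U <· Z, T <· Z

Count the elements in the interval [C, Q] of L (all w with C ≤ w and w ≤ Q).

6

The interval [C, Q] = {A, C, Q, T, U, Z}, which has 6 elements.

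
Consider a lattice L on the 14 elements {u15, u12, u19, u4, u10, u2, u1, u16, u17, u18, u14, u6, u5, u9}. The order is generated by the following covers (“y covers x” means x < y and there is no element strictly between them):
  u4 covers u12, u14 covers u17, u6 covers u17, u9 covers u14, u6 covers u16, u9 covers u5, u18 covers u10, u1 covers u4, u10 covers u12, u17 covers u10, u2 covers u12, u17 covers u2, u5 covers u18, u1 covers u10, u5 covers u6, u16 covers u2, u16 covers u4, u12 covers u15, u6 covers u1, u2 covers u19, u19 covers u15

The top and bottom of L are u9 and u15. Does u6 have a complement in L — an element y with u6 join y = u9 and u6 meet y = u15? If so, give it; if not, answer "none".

For every candidate y, either u6 ∨ y ≠ u9 or u6 ∧ y ≠ u15; no complement exists.

none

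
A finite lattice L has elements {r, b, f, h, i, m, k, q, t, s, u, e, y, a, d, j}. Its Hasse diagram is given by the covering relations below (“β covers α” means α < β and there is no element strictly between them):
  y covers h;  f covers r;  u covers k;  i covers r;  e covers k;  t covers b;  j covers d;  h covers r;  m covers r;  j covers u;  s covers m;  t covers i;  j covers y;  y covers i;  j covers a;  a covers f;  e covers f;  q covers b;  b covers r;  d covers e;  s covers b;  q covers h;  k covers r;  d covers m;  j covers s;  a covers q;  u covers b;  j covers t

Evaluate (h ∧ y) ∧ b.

r

h ∧ y = h
h ∧ b = r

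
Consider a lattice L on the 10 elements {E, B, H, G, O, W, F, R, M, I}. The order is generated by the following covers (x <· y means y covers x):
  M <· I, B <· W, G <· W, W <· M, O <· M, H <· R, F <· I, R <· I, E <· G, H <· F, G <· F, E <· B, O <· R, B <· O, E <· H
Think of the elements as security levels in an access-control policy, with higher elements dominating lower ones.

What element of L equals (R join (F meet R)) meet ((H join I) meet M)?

O

F ∧ R = H
R ∨ H = R
H ∨ I = I
I ∧ M = M
R ∧ M = O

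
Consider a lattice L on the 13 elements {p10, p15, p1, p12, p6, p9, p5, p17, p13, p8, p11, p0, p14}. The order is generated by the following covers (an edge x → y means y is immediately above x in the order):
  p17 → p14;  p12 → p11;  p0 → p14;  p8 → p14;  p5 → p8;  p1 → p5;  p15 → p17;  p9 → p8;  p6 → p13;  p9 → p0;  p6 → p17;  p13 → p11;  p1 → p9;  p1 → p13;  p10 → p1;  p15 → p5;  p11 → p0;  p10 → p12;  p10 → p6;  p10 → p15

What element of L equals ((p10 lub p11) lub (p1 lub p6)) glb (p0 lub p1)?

p11

p10 ∨ p11 = p11
p1 ∨ p6 = p13
p11 ∨ p13 = p11
p0 ∨ p1 = p0
p11 ∧ p0 = p11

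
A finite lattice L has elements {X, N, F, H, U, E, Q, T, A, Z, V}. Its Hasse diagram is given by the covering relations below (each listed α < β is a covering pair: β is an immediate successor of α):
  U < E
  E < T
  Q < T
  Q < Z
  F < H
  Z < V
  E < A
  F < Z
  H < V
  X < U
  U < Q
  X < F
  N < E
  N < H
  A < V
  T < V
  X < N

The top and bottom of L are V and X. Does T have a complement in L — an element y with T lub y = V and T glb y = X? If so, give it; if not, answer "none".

Need y with T ∨ y = V and T ∧ y = X.
Checking each element gives: F.

F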